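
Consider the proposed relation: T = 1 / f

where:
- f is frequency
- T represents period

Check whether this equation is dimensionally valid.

Yes

f (frequency) has dimensions [T^-1].
T (period) has dimensions [T].

Left side: [T]
Right side: [T]

Both sides have the same dimensions, so the equation is dimensionally consistent.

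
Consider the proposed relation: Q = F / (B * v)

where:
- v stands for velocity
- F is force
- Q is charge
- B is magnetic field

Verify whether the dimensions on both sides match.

Yes

v (velocity) has dimensions [L T^-1].
F (force) has dimensions [L M T^-2].
Q (charge) has dimensions [I T].
B (magnetic field) has dimensions [I^-1 M T^-2].

Left side: [I T]
Right side: [I T]

Both sides have the same dimensions, so the equation is dimensionally consistent.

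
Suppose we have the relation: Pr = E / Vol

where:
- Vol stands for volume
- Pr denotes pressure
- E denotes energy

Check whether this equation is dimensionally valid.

Yes

Vol (volume) has dimensions [L^3].
Pr (pressure) has dimensions [L^-1 M T^-2].
E (energy) has dimensions [L^2 M T^-2].

Left side: [L^-1 M T^-2]
Right side: [L^-1 M T^-2]

Both sides have the same dimensions, so the equation is dimensionally consistent.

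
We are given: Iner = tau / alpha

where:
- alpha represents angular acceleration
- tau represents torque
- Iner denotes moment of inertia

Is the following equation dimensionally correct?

Yes

alpha (angular acceleration) has dimensions [T^-2].
tau (torque) has dimensions [L^2 M T^-2].
Iner (moment of inertia) has dimensions [L^2 M].

Left side: [L^2 M]
Right side: [L^2 M]

Both sides have the same dimensions, so the equation is dimensionally consistent.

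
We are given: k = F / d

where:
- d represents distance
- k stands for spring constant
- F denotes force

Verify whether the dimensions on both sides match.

Yes

d (distance) has dimensions [L].
k (spring constant) has dimensions [M T^-2].
F (force) has dimensions [L M T^-2].

Left side: [M T^-2]
Right side: [M T^-2]

Both sides have the same dimensions, so the equation is dimensionally consistent.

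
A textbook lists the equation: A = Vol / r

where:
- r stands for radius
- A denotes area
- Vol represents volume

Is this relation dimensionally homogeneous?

Yes

r (radius) has dimensions [L].
A (area) has dimensions [L^2].
Vol (volume) has dimensions [L^3].

Left side: [L^2]
Right side: [L^2]

Both sides have the same dimensions, so the equation is dimensionally consistent.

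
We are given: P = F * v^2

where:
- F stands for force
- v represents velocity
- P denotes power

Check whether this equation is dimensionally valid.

No

F (force) has dimensions [L M T^-2].
v (velocity) has dimensions [L T^-1].
P (power) has dimensions [L^2 M T^-3].

Left side: [L^2 M T^-3]
Right side: [L^3 M T^-4]

The two sides have different dimensions, so the equation is NOT dimensionally consistent.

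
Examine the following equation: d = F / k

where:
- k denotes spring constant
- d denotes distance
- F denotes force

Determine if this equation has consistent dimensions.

Yes

k (spring constant) has dimensions [M T^-2].
d (distance) has dimensions [L].
F (force) has dimensions [L M T^-2].

Left side: [L]
Right side: [L]

Both sides have the same dimensions, so the equation is dimensionally consistent.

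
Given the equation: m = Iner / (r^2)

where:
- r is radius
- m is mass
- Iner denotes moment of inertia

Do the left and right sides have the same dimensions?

Yes

r (radius) has dimensions [L].
m (mass) has dimensions [M].
Iner (moment of inertia) has dimensions [L^2 M].

Left side: [M]
Right side: [M]

Both sides have the same dimensions, so the equation is dimensionally consistent.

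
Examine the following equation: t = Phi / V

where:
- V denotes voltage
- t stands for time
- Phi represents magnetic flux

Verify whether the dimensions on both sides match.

Yes

V (voltage) has dimensions [I^-1 L^2 M T^-3].
t (time) has dimensions [T].
Phi (magnetic flux) has dimensions [I^-1 L^2 M T^-2].

Left side: [T]
Right side: [T]

Both sides have the same dimensions, so the equation is dimensionally consistent.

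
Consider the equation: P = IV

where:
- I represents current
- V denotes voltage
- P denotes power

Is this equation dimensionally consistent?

Yes

I (current) has dimensions [I].
V (voltage) has dimensions [I^-1 L^2 M T^-3].
P (power) has dimensions [L^2 M T^-3].

Left side: [L^2 M T^-3]
Right side: [L^2 M T^-3]

Both sides have the same dimensions, so the equation is dimensionally consistent.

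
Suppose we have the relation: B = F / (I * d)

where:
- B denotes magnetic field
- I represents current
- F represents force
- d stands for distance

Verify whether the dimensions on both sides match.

Yes

B (magnetic field) has dimensions [I^-1 M T^-2].
I (current) has dimensions [I].
F (force) has dimensions [L M T^-2].
d (distance) has dimensions [L].

Left side: [I^-1 M T^-2]
Right side: [I^-1 M T^-2]

Both sides have the same dimensions, so the equation is dimensionally consistent.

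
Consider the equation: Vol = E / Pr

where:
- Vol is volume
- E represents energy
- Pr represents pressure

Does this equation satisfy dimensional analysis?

Yes

Vol (volume) has dimensions [L^3].
E (energy) has dimensions [L^2 M T^-2].
Pr (pressure) has dimensions [L^-1 M T^-2].

Left side: [L^3]
Right side: [L^3]

Both sides have the same dimensions, so the equation is dimensionally consistent.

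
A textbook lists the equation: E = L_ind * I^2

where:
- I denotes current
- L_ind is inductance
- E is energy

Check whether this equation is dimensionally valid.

Yes

I (current) has dimensions [I].
L_ind (inductance) has dimensions [I^-2 L^2 M T^-2].
E (energy) has dimensions [L^2 M T^-2].

Left side: [L^2 M T^-2]
Right side: [L^2 M T^-2]

Both sides have the same dimensions, so the equation is dimensionally consistent.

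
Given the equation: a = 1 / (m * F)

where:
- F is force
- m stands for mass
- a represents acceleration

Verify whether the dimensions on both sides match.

No

F (force) has dimensions [L M T^-2].
m (mass) has dimensions [M].
a (acceleration) has dimensions [L T^-2].

Left side: [L T^-2]
Right side: [L^-1 M^-2 T^2]

The two sides have different dimensions, so the equation is NOT dimensionally consistent.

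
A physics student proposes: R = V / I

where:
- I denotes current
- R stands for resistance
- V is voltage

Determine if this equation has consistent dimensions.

Yes

I (current) has dimensions [I].
R (resistance) has dimensions [I^-2 L^2 M T^-3].
V (voltage) has dimensions [I^-1 L^2 M T^-3].

Left side: [I^-2 L^2 M T^-3]
Right side: [I^-2 L^2 M T^-3]

Both sides have the same dimensions, so the equation is dimensionally consistent.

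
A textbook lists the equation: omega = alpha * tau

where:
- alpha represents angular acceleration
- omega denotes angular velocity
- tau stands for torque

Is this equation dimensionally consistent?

No

alpha (angular acceleration) has dimensions [T^-2].
omega (angular velocity) has dimensions [T^-1].
tau (torque) has dimensions [L^2 M T^-2].

Left side: [T^-1]
Right side: [L^2 M T^-4]

The two sides have different dimensions, so the equation is NOT dimensionally consistent.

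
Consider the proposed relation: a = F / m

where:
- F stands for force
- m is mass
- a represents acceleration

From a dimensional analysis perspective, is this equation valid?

Yes

F (force) has dimensions [L M T^-2].
m (mass) has dimensions [M].
a (acceleration) has dimensions [L T^-2].

Left side: [L T^-2]
Right side: [L T^-2]

Both sides have the same dimensions, so the equation is dimensionally consistent.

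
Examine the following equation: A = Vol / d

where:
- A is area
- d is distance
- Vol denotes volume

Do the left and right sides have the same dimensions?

Yes

A (area) has dimensions [L^2].
d (distance) has dimensions [L].
Vol (volume) has dimensions [L^3].

Left side: [L^2]
Right side: [L^2]

Both sides have the same dimensions, so the equation is dimensionally consistent.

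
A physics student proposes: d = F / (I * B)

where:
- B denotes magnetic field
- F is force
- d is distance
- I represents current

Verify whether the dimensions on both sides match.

Yes

B (magnetic field) has dimensions [I^-1 M T^-2].
F (force) has dimensions [L M T^-2].
d (distance) has dimensions [L].
I (current) has dimensions [I].

Left side: [L]
Right side: [L]

Both sides have the same dimensions, so the equation is dimensionally consistent.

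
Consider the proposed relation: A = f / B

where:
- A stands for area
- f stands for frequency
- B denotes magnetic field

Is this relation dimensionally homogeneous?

No

A (area) has dimensions [L^2].
f (frequency) has dimensions [T^-1].
B (magnetic field) has dimensions [I^-1 M T^-2].

Left side: [L^2]
Right side: [I M^-1 T]

The two sides have different dimensions, so the equation is NOT dimensionally consistent.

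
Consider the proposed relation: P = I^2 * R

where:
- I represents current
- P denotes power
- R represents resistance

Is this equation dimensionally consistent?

Yes

I (current) has dimensions [I].
P (power) has dimensions [L^2 M T^-3].
R (resistance) has dimensions [I^-2 L^2 M T^-3].

Left side: [L^2 M T^-3]
Right side: [L^2 M T^-3]

Both sides have the same dimensions, so the equation is dimensionally consistent.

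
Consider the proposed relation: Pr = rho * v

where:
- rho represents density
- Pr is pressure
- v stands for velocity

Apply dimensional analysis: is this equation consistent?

No

rho (density) has dimensions [L^-3 M].
Pr (pressure) has dimensions [L^-1 M T^-2].
v (velocity) has dimensions [L T^-1].

Left side: [L^-1 M T^-2]
Right side: [L^-2 M T^-1]

The two sides have different dimensions, so the equation is NOT dimensionally consistent.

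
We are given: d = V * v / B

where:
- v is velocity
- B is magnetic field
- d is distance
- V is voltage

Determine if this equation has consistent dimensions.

No

v (velocity) has dimensions [L T^-1].
B (magnetic field) has dimensions [I^-1 M T^-2].
d (distance) has dimensions [L].
V (voltage) has dimensions [I^-1 L^2 M T^-3].

Left side: [L]
Right side: [L^3 T^-2]

The two sides have different dimensions, so the equation is NOT dimensionally consistent.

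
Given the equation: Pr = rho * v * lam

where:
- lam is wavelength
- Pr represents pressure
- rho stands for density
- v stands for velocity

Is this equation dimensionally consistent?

No

lam (wavelength) has dimensions [L].
Pr (pressure) has dimensions [L^-1 M T^-2].
rho (density) has dimensions [L^-3 M].
v (velocity) has dimensions [L T^-1].

Left side: [L^-1 M T^-2]
Right side: [L^-1 M T^-1]

The two sides have different dimensions, so the equation is NOT dimensionally consistent.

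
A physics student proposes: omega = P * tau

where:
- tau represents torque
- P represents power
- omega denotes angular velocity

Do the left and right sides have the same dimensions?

No

tau (torque) has dimensions [L^2 M T^-2].
P (power) has dimensions [L^2 M T^-3].
omega (angular velocity) has dimensions [T^-1].

Left side: [T^-1]
Right side: [L^4 M^2 T^-5]

The two sides have different dimensions, so the equation is NOT dimensionally consistent.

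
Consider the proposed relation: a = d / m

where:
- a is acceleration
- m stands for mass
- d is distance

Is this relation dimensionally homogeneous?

No

a (acceleration) has dimensions [L T^-2].
m (mass) has dimensions [M].
d (distance) has dimensions [L].

Left side: [L T^-2]
Right side: [L M^-1]

The two sides have different dimensions, so the equation is NOT dimensionally consistent.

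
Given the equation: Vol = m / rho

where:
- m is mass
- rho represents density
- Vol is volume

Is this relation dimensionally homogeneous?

Yes

m (mass) has dimensions [M].
rho (density) has dimensions [L^-3 M].
Vol (volume) has dimensions [L^3].

Left side: [L^3]
Right side: [L^3]

Both sides have the same dimensions, so the equation is dimensionally consistent.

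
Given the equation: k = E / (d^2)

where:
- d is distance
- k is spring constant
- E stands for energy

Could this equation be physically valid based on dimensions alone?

Yes

d (distance) has dimensions [L].
k (spring constant) has dimensions [M T^-2].
E (energy) has dimensions [L^2 M T^-2].

Left side: [M T^-2]
Right side: [M T^-2]

Both sides have the same dimensions, so the equation is dimensionally consistent.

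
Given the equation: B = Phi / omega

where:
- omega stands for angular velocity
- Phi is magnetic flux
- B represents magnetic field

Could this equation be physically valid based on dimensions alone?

No

omega (angular velocity) has dimensions [T^-1].
Phi (magnetic flux) has dimensions [I^-1 L^2 M T^-2].
B (magnetic field) has dimensions [I^-1 M T^-2].

Left side: [I^-1 M T^-2]
Right side: [I^-1 L^2 M T^-1]

The two sides have different dimensions, so the equation is NOT dimensionally consistent.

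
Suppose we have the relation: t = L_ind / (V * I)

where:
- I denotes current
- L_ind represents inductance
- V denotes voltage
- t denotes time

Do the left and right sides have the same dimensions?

No

I (current) has dimensions [I].
L_ind (inductance) has dimensions [I^-2 L^2 M T^-2].
V (voltage) has dimensions [I^-1 L^2 M T^-3].
t (time) has dimensions [T].

Left side: [T]
Right side: [I^-2 T]

The two sides have different dimensions, so the equation is NOT dimensionally consistent.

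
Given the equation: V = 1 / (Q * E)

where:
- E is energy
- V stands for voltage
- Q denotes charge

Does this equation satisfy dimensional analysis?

No

E (energy) has dimensions [L^2 M T^-2].
V (voltage) has dimensions [I^-1 L^2 M T^-3].
Q (charge) has dimensions [I T].

Left side: [I^-1 L^2 M T^-3]
Right side: [I^-1 L^-2 M^-1 T]

The two sides have different dimensions, so the equation is NOT dimensionally consistent.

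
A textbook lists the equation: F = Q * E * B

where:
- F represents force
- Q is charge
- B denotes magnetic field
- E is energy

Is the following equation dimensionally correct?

No

F (force) has dimensions [L M T^-2].
Q (charge) has dimensions [I T].
B (magnetic field) has dimensions [I^-1 M T^-2].
E (energy) has dimensions [L^2 M T^-2].

Left side: [L M T^-2]
Right side: [L^2 M^2 T^-3]

The two sides have different dimensions, so the equation is NOT dimensionally consistent.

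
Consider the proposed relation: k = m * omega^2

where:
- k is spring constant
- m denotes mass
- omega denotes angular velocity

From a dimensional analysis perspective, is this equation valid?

Yes

k (spring constant) has dimensions [M T^-2].
m (mass) has dimensions [M].
omega (angular velocity) has dimensions [T^-1].

Left side: [M T^-2]
Right side: [M T^-2]

Both sides have the same dimensions, so the equation is dimensionally consistent.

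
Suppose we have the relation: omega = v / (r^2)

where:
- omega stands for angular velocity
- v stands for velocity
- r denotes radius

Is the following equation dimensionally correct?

No

omega (angular velocity) has dimensions [T^-1].
v (velocity) has dimensions [L T^-1].
r (radius) has dimensions [L].

Left side: [T^-1]
Right side: [L^-1 T^-1]

The two sides have different dimensions, so the equation is NOT dimensionally consistent.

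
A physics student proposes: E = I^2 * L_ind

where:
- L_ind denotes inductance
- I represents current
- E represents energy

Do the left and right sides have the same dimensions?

Yes

L_ind (inductance) has dimensions [I^-2 L^2 M T^-2].
I (current) has dimensions [I].
E (energy) has dimensions [L^2 M T^-2].

Left side: [L^2 M T^-2]
Right side: [L^2 M T^-2]

Both sides have the same dimensions, so the equation is dimensionally consistent.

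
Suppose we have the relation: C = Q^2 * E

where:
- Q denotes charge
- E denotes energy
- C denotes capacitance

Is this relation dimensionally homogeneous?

No

Q (charge) has dimensions [I T].
E (energy) has dimensions [L^2 M T^-2].
C (capacitance) has dimensions [I^2 L^-2 M^-1 T^4].

Left side: [I^2 L^-2 M^-1 T^4]
Right side: [I^2 L^2 M]

The two sides have different dimensions, so the equation is NOT dimensionally consistent.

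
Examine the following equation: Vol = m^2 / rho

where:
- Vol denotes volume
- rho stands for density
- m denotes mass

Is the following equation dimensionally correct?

No

Vol (volume) has dimensions [L^3].
rho (density) has dimensions [L^-3 M].
m (mass) has dimensions [M].

Left side: [L^3]
Right side: [L^3 M]

The two sides have different dimensions, so the equation is NOT dimensionally consistent.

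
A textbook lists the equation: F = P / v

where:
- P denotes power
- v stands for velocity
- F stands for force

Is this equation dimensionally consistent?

Yes

P (power) has dimensions [L^2 M T^-3].
v (velocity) has dimensions [L T^-1].
F (force) has dimensions [L M T^-2].

Left side: [L M T^-2]
Right side: [L M T^-2]

Both sides have the same dimensions, so the equation is dimensionally consistent.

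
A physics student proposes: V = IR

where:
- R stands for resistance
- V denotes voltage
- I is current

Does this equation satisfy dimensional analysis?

Yes

R (resistance) has dimensions [I^-2 L^2 M T^-3].
V (voltage) has dimensions [I^-1 L^2 M T^-3].
I (current) has dimensions [I].

Left side: [I^-1 L^2 M T^-3]
Right side: [I^-1 L^2 M T^-3]

Both sides have the same dimensions, so the equation is dimensionally consistent.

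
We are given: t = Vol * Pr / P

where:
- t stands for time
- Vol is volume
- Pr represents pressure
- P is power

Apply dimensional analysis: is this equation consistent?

Yes

t (time) has dimensions [T].
Vol (volume) has dimensions [L^3].
Pr (pressure) has dimensions [L^-1 M T^-2].
P (power) has dimensions [L^2 M T^-3].

Left side: [T]
Right side: [T]

Both sides have the same dimensions, so the equation is dimensionally consistent.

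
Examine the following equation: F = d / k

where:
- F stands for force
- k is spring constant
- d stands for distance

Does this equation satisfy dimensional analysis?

No

F (force) has dimensions [L M T^-2].
k (spring constant) has dimensions [M T^-2].
d (distance) has dimensions [L].

Left side: [L M T^-2]
Right side: [L M^-1 T^2]

The two sides have different dimensions, so the equation is NOT dimensionally consistent.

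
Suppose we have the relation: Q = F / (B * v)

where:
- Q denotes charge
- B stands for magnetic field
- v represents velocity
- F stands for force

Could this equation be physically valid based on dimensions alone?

Yes

Q (charge) has dimensions [I T].
B (magnetic field) has dimensions [I^-1 M T^-2].
v (velocity) has dimensions [L T^-1].
F (force) has dimensions [L M T^-2].

Left side: [I T]
Right side: [I T]

Both sides have the same dimensions, so the equation is dimensionally consistent.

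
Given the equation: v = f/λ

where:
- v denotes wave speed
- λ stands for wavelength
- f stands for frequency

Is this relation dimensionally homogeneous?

No

v (wave speed) has dimensions [L T^-1].
λ (wavelength) has dimensions [L].
f (frequency) has dimensions [T^-1].

Left side: [L T^-1]
Right side: [L^-1 T^-1]

The two sides have different dimensions, so the equation is NOT dimensionally consistent.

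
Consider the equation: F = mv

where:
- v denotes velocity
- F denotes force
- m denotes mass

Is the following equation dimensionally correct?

No

v (velocity) has dimensions [L T^-1].
F (force) has dimensions [L M T^-2].
m (mass) has dimensions [M].

Left side: [L M T^-2]
Right side: [L M T^-1]

The two sides have different dimensions, so the equation is NOT dimensionally consistent.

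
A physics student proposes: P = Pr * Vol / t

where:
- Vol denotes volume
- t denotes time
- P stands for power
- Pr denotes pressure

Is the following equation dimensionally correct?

Yes

Vol (volume) has dimensions [L^3].
t (time) has dimensions [T].
P (power) has dimensions [L^2 M T^-3].
Pr (pressure) has dimensions [L^-1 M T^-2].

Left side: [L^2 M T^-3]
Right side: [L^2 M T^-3]

Both sides have the same dimensions, so the equation is dimensionally consistent.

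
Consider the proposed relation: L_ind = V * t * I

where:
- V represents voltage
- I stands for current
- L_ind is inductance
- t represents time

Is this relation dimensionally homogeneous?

No

V (voltage) has dimensions [I^-1 L^2 M T^-3].
I (current) has dimensions [I].
L_ind (inductance) has dimensions [I^-2 L^2 M T^-2].
t (time) has dimensions [T].

Left side: [I^-2 L^2 M T^-2]
Right side: [L^2 M T^-2]

The two sides have different dimensions, so the equation is NOT dimensionally consistent.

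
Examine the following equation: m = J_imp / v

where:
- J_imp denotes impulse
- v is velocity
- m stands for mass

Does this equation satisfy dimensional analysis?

Yes

J_imp (impulse) has dimensions [L M T^-1].
v (velocity) has dimensions [L T^-1].
m (mass) has dimensions [M].

Left side: [M]
Right side: [M]

Both sides have the same dimensions, so the equation is dimensionally consistent.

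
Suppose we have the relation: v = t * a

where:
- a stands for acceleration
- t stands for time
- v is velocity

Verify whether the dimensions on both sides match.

Yes

a (acceleration) has dimensions [L T^-2].
t (time) has dimensions [T].
v (velocity) has dimensions [L T^-1].

Left side: [L T^-1]
Right side: [L T^-1]

Both sides have the same dimensions, so the equation is dimensionally consistent.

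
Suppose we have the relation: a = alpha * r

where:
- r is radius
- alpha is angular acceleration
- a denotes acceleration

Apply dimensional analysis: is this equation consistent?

Yes

r (radius) has dimensions [L].
alpha (angular acceleration) has dimensions [T^-2].
a (acceleration) has dimensions [L T^-2].

Left side: [L T^-2]
Right side: [L T^-2]

Both sides have the same dimensions, so the equation is dimensionally consistent.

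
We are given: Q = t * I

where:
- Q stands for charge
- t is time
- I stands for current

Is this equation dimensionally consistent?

Yes

Q (charge) has dimensions [I T].
t (time) has dimensions [T].
I (current) has dimensions [I].

Left side: [I T]
Right side: [I T]

Both sides have the same dimensions, so the equation is dimensionally consistent.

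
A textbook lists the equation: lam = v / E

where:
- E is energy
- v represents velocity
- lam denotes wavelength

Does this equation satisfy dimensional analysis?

No

E (energy) has dimensions [L^2 M T^-2].
v (velocity) has dimensions [L T^-1].
lam (wavelength) has dimensions [L].

Left side: [L]
Right side: [L^-1 M^-1 T]

The two sides have different dimensions, so the equation is NOT dimensionally consistent.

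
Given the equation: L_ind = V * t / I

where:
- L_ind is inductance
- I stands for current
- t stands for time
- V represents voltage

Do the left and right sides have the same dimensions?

Yes

L_ind (inductance) has dimensions [I^-2 L^2 M T^-2].
I (current) has dimensions [I].
t (time) has dimensions [T].
V (voltage) has dimensions [I^-1 L^2 M T^-3].

Left side: [I^-2 L^2 M T^-2]
Right side: [I^-2 L^2 M T^-2]

Both sides have the same dimensions, so the equation is dimensionally consistent.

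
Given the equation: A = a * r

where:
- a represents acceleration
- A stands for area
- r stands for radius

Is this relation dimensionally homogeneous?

No

a (acceleration) has dimensions [L T^-2].
A (area) has dimensions [L^2].
r (radius) has dimensions [L].

Left side: [L^2]
Right side: [L^2 T^-2]

The two sides have different dimensions, so the equation is NOT dimensionally consistent.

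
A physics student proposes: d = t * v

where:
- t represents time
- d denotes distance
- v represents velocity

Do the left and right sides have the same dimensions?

Yes

t (time) has dimensions [T].
d (distance) has dimensions [L].
v (velocity) has dimensions [L T^-1].

Left side: [L]
Right side: [L]

Both sides have the same dimensions, so the equation is dimensionally consistent.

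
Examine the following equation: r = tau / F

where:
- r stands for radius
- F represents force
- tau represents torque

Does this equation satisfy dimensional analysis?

Yes

r (radius) has dimensions [L].
F (force) has dimensions [L M T^-2].
tau (torque) has dimensions [L^2 M T^-2].

Left side: [L]
Right side: [L]

Both sides have the same dimensions, so the equation is dimensionally consistent.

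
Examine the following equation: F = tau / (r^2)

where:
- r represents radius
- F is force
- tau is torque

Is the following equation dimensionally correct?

No

r (radius) has dimensions [L].
F (force) has dimensions [L M T^-2].
tau (torque) has dimensions [L^2 M T^-2].

Left side: [L M T^-2]
Right side: [M T^-2]

The two sides have different dimensions, so the equation is NOT dimensionally consistent.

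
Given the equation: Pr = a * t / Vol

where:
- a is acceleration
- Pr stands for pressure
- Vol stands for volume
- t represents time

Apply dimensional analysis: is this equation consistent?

No

a (acceleration) has dimensions [L T^-2].
Pr (pressure) has dimensions [L^-1 M T^-2].
Vol (volume) has dimensions [L^3].
t (time) has dimensions [T].

Left side: [L^-1 M T^-2]
Right side: [L^-2 T^-1]

The two sides have different dimensions, so the equation is NOT dimensionally consistent.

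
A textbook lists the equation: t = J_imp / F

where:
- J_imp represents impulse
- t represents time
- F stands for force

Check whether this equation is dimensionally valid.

Yes

J_imp (impulse) has dimensions [L M T^-1].
t (time) has dimensions [T].
F (force) has dimensions [L M T^-2].

Left side: [T]
Right side: [T]

Both sides have the same dimensions, so the equation is dimensionally consistent.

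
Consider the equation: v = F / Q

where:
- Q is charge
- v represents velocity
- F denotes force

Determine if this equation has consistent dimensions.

No

Q (charge) has dimensions [I T].
v (velocity) has dimensions [L T^-1].
F (force) has dimensions [L M T^-2].

Left side: [L T^-1]
Right side: [I^-1 L M T^-3]

The two sides have different dimensions, so the equation is NOT dimensionally consistent.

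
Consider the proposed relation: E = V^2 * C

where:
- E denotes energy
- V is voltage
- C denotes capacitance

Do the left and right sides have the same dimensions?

Yes

E (energy) has dimensions [L^2 M T^-2].
V (voltage) has dimensions [I^-1 L^2 M T^-3].
C (capacitance) has dimensions [I^2 L^-2 M^-1 T^4].

Left side: [L^2 M T^-2]
Right side: [L^2 M T^-2]

Both sides have the same dimensions, so the equation is dimensionally consistent.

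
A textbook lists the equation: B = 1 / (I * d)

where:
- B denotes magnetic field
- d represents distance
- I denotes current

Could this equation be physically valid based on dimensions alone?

No

B (magnetic field) has dimensions [I^-1 M T^-2].
d (distance) has dimensions [L].
I (current) has dimensions [I].

Left side: [I^-1 M T^-2]
Right side: [I^-1 L^-1]

The two sides have different dimensions, so the equation is NOT dimensionally consistent.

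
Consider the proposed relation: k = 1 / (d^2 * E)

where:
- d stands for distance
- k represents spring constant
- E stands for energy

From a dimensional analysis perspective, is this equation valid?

No

d (distance) has dimensions [L].
k (spring constant) has dimensions [M T^-2].
E (energy) has dimensions [L^2 M T^-2].

Left side: [M T^-2]
Right side: [L^-4 M^-1 T^2]

The two sides have different dimensions, so the equation is NOT dimensionally consistent.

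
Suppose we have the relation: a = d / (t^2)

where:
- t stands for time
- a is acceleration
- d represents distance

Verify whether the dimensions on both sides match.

Yes

t (time) has dimensions [T].
a (acceleration) has dimensions [L T^-2].
d (distance) has dimensions [L].

Left side: [L T^-2]
Right side: [L T^-2]

Both sides have the same dimensions, so the equation is dimensionally consistent.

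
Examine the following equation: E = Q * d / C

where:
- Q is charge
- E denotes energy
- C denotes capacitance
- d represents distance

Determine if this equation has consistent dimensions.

No

Q (charge) has dimensions [I T].
E (energy) has dimensions [L^2 M T^-2].
C (capacitance) has dimensions [I^2 L^-2 M^-1 T^4].
d (distance) has dimensions [L].

Left side: [L^2 M T^-2]
Right side: [I^-1 L^3 M T^-3]

The two sides have different dimensions, so the equation is NOT dimensionally consistent.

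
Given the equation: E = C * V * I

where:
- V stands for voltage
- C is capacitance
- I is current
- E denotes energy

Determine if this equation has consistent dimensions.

No

V (voltage) has dimensions [I^-1 L^2 M T^-3].
C (capacitance) has dimensions [I^2 L^-2 M^-1 T^4].
I (current) has dimensions [I].
E (energy) has dimensions [L^2 M T^-2].

Left side: [L^2 M T^-2]
Right side: [I^2 T]

The two sides have different dimensions, so the equation is NOT dimensionally consistent.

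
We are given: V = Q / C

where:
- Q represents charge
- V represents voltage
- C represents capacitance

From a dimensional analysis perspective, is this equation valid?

Yes

Q (charge) has dimensions [I T].
V (voltage) has dimensions [I^-1 L^2 M T^-3].
C (capacitance) has dimensions [I^2 L^-2 M^-1 T^4].

Left side: [I^-1 L^2 M T^-3]
Right side: [I^-1 L^2 M T^-3]

Both sides have the same dimensions, so the equation is dimensionally consistent.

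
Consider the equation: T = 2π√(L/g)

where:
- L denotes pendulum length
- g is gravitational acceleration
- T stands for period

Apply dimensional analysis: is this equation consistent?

Yes

L (pendulum length) has dimensions [L].
g (gravitational acceleration) has dimensions [L T^-2].
T (period) has dimensions [T].

Left side: [T]
Right side: [T]

Both sides have the same dimensions, so the equation is dimensionally consistent.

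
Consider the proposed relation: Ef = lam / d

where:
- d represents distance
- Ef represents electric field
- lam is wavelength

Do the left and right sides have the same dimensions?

No

d (distance) has dimensions [L].
Ef (electric field) has dimensions [I^-1 L M T^-3].
lam (wavelength) has dimensions [L].

Left side: [I^-1 L M T^-3]
Right side: [dimensionless]

The two sides have different dimensions, so the equation is NOT dimensionally consistent.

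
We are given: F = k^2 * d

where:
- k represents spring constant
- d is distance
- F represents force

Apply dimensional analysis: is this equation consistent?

No

k (spring constant) has dimensions [M T^-2].
d (distance) has dimensions [L].
F (force) has dimensions [L M T^-2].

Left side: [L M T^-2]
Right side: [L M^2 T^-4]

The two sides have different dimensions, so the equation is NOT dimensionally consistent.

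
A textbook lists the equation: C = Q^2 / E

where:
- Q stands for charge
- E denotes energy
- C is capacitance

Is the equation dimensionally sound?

Yes

Q (charge) has dimensions [I T].
E (energy) has dimensions [L^2 M T^-2].
C (capacitance) has dimensions [I^2 L^-2 M^-1 T^4].

Left side: [I^2 L^-2 M^-1 T^4]
Right side: [I^2 L^-2 M^-1 T^4]

Both sides have the same dimensions, so the equation is dimensionally consistent.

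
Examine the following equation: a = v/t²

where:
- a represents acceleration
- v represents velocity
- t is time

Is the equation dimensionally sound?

No

a (acceleration) has dimensions [L T^-2].
v (velocity) has dimensions [L T^-1].
t (time) has dimensions [T].

Left side: [L T^-2]
Right side: [L T^-3]

The two sides have different dimensions, so the equation is NOT dimensionally consistent.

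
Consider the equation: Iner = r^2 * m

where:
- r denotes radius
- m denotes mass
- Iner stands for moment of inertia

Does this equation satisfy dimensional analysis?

Yes

r (radius) has dimensions [L].
m (mass) has dimensions [M].
Iner (moment of inertia) has dimensions [L^2 M].

Left side: [L^2 M]
Right side: [L^2 M]

Both sides have the same dimensions, so the equation is dimensionally consistent.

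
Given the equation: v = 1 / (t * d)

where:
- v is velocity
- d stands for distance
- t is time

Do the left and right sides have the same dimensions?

No

v (velocity) has dimensions [L T^-1].
d (distance) has dimensions [L].
t (time) has dimensions [T].

Left side: [L T^-1]
Right side: [L^-1 T^-1]

The two sides have different dimensions, so the equation is NOT dimensionally consistent.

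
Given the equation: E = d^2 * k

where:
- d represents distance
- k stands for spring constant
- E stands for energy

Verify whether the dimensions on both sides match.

Yes

d (distance) has dimensions [L].
k (spring constant) has dimensions [M T^-2].
E (energy) has dimensions [L^2 M T^-2].

Left side: [L^2 M T^-2]
Right side: [L^2 M T^-2]

Both sides have the same dimensions, so the equation is dimensionally consistent.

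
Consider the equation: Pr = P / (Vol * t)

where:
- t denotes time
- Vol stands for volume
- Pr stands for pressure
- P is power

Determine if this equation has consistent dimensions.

No

t (time) has dimensions [T].
Vol (volume) has dimensions [L^3].
Pr (pressure) has dimensions [L^-1 M T^-2].
P (power) has dimensions [L^2 M T^-3].

Left side: [L^-1 M T^-2]
Right side: [L^-1 M T^-4]

The two sides have different dimensions, so the equation is NOT dimensionally consistent.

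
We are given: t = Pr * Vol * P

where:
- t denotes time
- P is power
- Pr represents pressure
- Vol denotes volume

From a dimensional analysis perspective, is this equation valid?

No

t (time) has dimensions [T].
P (power) has dimensions [L^2 M T^-3].
Pr (pressure) has dimensions [L^-1 M T^-2].
Vol (volume) has dimensions [L^3].

Left side: [T]
Right side: [L^4 M^2 T^-5]

The two sides have different dimensions, so the equation is NOT dimensionally consistent.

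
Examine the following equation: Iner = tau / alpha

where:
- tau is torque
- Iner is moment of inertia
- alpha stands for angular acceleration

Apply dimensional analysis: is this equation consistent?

Yes

tau (torque) has dimensions [L^2 M T^-2].
Iner (moment of inertia) has dimensions [L^2 M].
alpha (angular acceleration) has dimensions [T^-2].

Left side: [L^2 M]
Right side: [L^2 M]

Both sides have the same dimensions, so the equation is dimensionally consistent.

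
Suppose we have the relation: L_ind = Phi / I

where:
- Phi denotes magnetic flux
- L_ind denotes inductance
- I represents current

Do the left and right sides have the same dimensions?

Yes

Phi (magnetic flux) has dimensions [I^-1 L^2 M T^-2].
L_ind (inductance) has dimensions [I^-2 L^2 M T^-2].
I (current) has dimensions [I].

Left side: [I^-2 L^2 M T^-2]
Right side: [I^-2 L^2 M T^-2]

Both sides have the same dimensions, so the equation is dimensionally consistent.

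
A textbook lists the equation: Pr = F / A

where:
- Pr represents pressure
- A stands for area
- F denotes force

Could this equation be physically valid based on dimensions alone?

Yes

Pr (pressure) has dimensions [L^-1 M T^-2].
A (area) has dimensions [L^2].
F (force) has dimensions [L M T^-2].

Left side: [L^-1 M T^-2]
Right side: [L^-1 M T^-2]

Both sides have the same dimensions, so the equation is dimensionally consistent.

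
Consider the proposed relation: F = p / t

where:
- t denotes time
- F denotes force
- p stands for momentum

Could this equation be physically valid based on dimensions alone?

Yes

t (time) has dimensions [T].
F (force) has dimensions [L M T^-2].
p (momentum) has dimensions [L M T^-1].

Left side: [L M T^-2]
Right side: [L M T^-2]

Both sides have the same dimensions, so the equation is dimensionally consistent.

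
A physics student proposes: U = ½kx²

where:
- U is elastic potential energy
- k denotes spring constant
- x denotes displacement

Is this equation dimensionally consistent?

Yes

U (elastic potential energy) has dimensions [L^2 M T^-2].
k (spring constant) has dimensions [M T^-2].
x (displacement) has dimensions [L].

Left side: [L^2 M T^-2]
Right side: [L^2 M T^-2]

Both sides have the same dimensions, so the equation is dimensionally consistent.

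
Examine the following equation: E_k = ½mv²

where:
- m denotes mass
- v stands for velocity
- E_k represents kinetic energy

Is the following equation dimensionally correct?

Yes

m (mass) has dimensions [M].
v (velocity) has dimensions [L T^-1].
E_k (kinetic energy) has dimensions [L^2 M T^-2].

Left side: [L^2 M T^-2]
Right side: [L^2 M T^-2]

Both sides have the same dimensions, so the equation is dimensionally consistent.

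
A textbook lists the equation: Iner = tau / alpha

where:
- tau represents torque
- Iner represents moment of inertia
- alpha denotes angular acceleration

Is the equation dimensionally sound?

Yes

tau (torque) has dimensions [L^2 M T^-2].
Iner (moment of inertia) has dimensions [L^2 M].
alpha (angular acceleration) has dimensions [T^-2].

Left side: [L^2 M]
Right side: [L^2 M]

Both sides have the same dimensions, so the equation is dimensionally consistent.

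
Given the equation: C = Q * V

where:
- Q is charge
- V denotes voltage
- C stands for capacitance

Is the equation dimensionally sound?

No

Q (charge) has dimensions [I T].
V (voltage) has dimensions [I^-1 L^2 M T^-3].
C (capacitance) has dimensions [I^2 L^-2 M^-1 T^4].

Left side: [I^2 L^-2 M^-1 T^4]
Right side: [L^2 M T^-2]

The two sides have different dimensions, so the equation is NOT dimensionally consistent.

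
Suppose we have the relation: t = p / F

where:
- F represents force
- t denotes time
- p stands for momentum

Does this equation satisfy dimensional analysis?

Yes

F (force) has dimensions [L M T^-2].
t (time) has dimensions [T].
p (momentum) has dimensions [L M T^-1].

Left side: [T]
Right side: [T]

Both sides have the same dimensions, so the equation is dimensionally consistent.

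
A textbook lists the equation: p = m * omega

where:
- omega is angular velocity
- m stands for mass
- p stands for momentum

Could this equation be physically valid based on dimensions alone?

No

omega (angular velocity) has dimensions [T^-1].
m (mass) has dimensions [M].
p (momentum) has dimensions [L M T^-1].

Left side: [L M T^-1]
Right side: [M T^-1]

The two sides have different dimensions, so the equation is NOT dimensionally consistent.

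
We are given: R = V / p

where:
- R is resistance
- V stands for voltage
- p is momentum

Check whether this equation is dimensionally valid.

No

R (resistance) has dimensions [I^-2 L^2 M T^-3].
V (voltage) has dimensions [I^-1 L^2 M T^-3].
p (momentum) has dimensions [L M T^-1].

Left side: [I^-2 L^2 M T^-3]
Right side: [I^-1 L T^-2]

The two sides have different dimensions, so the equation is NOT dimensionally consistent.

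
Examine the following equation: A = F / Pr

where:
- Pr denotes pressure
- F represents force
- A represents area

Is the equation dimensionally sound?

Yes

Pr (pressure) has dimensions [L^-1 M T^-2].
F (force) has dimensions [L M T^-2].
A (area) has dimensions [L^2].

Left side: [L^2]
Right side: [L^2]

Both sides have the same dimensions, so the equation is dimensionally consistent.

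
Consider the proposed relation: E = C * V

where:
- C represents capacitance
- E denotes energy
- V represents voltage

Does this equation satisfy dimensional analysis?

No

C (capacitance) has dimensions [I^2 L^-2 M^-1 T^4].
E (energy) has dimensions [L^2 M T^-2].
V (voltage) has dimensions [I^-1 L^2 M T^-3].

Left side: [L^2 M T^-2]
Right side: [I T]

The two sides have different dimensions, so the equation is NOT dimensionally consistent.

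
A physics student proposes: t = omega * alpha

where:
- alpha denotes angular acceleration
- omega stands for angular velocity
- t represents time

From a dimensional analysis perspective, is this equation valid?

No

alpha (angular acceleration) has dimensions [T^-2].
omega (angular velocity) has dimensions [T^-1].
t (time) has dimensions [T].

Left side: [T]
Right side: [T^-3]

The two sides have different dimensions, so the equation is NOT dimensionally consistent.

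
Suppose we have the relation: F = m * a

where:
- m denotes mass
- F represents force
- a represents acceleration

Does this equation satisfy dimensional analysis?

Yes

m (mass) has dimensions [M].
F (force) has dimensions [L M T^-2].
a (acceleration) has dimensions [L T^-2].

Left side: [L M T^-2]
Right side: [L M T^-2]

Both sides have the same dimensions, so the equation is dimensionally consistent.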